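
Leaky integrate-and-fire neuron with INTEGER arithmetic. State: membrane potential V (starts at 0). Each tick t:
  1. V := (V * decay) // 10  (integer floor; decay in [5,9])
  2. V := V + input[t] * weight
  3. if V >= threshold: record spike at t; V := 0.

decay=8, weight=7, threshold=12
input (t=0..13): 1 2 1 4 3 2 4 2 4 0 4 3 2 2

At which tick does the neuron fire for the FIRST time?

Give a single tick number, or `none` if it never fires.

Answer: 1

Derivation:
t=0: input=1 -> V=7
t=1: input=2 -> V=0 FIRE
t=2: input=1 -> V=7
t=3: input=4 -> V=0 FIRE
t=4: input=3 -> V=0 FIRE
t=5: input=2 -> V=0 FIRE
t=6: input=4 -> V=0 FIRE
t=7: input=2 -> V=0 FIRE
t=8: input=4 -> V=0 FIRE
t=9: input=0 -> V=0
t=10: input=4 -> V=0 FIRE
t=11: input=3 -> V=0 FIRE
t=12: input=2 -> V=0 FIRE
t=13: input=2 -> V=0 FIRE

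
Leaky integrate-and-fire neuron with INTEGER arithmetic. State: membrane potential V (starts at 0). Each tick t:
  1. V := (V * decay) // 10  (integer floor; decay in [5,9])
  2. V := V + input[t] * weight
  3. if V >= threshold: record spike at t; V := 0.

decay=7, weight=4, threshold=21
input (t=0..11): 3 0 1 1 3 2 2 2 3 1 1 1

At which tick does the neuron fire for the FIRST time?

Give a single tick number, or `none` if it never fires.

t=0: input=3 -> V=12
t=1: input=0 -> V=8
t=2: input=1 -> V=9
t=3: input=1 -> V=10
t=4: input=3 -> V=19
t=5: input=2 -> V=0 FIRE
t=6: input=2 -> V=8
t=7: input=2 -> V=13
t=8: input=3 -> V=0 FIRE
t=9: input=1 -> V=4
t=10: input=1 -> V=6
t=11: input=1 -> V=8

Answer: 5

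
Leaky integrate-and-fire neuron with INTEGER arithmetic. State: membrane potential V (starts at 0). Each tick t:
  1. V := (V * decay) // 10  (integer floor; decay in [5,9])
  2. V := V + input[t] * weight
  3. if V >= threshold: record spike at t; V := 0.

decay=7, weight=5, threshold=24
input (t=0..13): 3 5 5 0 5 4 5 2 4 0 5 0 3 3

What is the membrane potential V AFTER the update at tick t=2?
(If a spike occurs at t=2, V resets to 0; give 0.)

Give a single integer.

t=0: input=3 -> V=15
t=1: input=5 -> V=0 FIRE
t=2: input=5 -> V=0 FIRE
t=3: input=0 -> V=0
t=4: input=5 -> V=0 FIRE
t=5: input=4 -> V=20
t=6: input=5 -> V=0 FIRE
t=7: input=2 -> V=10
t=8: input=4 -> V=0 FIRE
t=9: input=0 -> V=0
t=10: input=5 -> V=0 FIRE
t=11: input=0 -> V=0
t=12: input=3 -> V=15
t=13: input=3 -> V=0 FIRE

Answer: 0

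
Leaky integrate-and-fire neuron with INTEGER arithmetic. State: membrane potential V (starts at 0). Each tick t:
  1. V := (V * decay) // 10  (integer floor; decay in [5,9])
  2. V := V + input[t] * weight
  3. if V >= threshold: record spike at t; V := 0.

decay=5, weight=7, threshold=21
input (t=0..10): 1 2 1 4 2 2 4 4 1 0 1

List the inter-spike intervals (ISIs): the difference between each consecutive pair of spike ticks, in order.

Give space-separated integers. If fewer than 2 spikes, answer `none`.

Answer: 2 1 1

Derivation:
t=0: input=1 -> V=7
t=1: input=2 -> V=17
t=2: input=1 -> V=15
t=3: input=4 -> V=0 FIRE
t=4: input=2 -> V=14
t=5: input=2 -> V=0 FIRE
t=6: input=4 -> V=0 FIRE
t=7: input=4 -> V=0 FIRE
t=8: input=1 -> V=7
t=9: input=0 -> V=3
t=10: input=1 -> V=8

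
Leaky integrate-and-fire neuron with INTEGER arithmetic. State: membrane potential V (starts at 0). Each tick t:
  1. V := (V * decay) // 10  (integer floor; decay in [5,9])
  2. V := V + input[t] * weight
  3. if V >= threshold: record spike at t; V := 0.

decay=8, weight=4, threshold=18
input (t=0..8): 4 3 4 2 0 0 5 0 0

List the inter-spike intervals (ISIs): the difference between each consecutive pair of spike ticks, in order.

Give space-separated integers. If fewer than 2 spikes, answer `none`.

Answer: 2 3

Derivation:
t=0: input=4 -> V=16
t=1: input=3 -> V=0 FIRE
t=2: input=4 -> V=16
t=3: input=2 -> V=0 FIRE
t=4: input=0 -> V=0
t=5: input=0 -> V=0
t=6: input=5 -> V=0 FIRE
t=7: input=0 -> V=0
t=8: input=0 -> V=0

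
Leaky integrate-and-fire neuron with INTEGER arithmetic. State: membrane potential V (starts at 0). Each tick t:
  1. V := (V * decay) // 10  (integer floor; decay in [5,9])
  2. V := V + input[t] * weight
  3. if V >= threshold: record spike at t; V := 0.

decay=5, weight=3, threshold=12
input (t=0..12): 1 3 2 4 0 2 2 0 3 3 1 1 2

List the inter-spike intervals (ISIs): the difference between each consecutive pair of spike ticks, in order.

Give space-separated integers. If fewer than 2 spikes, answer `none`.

t=0: input=1 -> V=3
t=1: input=3 -> V=10
t=2: input=2 -> V=11
t=3: input=4 -> V=0 FIRE
t=4: input=0 -> V=0
t=5: input=2 -> V=6
t=6: input=2 -> V=9
t=7: input=0 -> V=4
t=8: input=3 -> V=11
t=9: input=3 -> V=0 FIRE
t=10: input=1 -> V=3
t=11: input=1 -> V=4
t=12: input=2 -> V=8

Answer: 6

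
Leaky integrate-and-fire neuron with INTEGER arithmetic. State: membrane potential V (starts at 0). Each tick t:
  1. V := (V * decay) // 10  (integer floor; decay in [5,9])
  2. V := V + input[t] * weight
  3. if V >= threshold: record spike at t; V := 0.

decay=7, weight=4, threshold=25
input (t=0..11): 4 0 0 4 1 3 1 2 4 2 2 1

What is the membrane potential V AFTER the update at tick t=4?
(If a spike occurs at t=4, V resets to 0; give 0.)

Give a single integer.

t=0: input=4 -> V=16
t=1: input=0 -> V=11
t=2: input=0 -> V=7
t=3: input=4 -> V=20
t=4: input=1 -> V=18
t=5: input=3 -> V=24
t=6: input=1 -> V=20
t=7: input=2 -> V=22
t=8: input=4 -> V=0 FIRE
t=9: input=2 -> V=8
t=10: input=2 -> V=13
t=11: input=1 -> V=13

Answer: 18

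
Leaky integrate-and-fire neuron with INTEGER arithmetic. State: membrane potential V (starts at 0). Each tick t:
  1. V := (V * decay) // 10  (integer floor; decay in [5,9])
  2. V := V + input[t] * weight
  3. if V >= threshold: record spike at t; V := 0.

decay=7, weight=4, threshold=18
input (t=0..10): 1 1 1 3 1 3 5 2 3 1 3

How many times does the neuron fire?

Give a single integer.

Answer: 3

Derivation:
t=0: input=1 -> V=4
t=1: input=1 -> V=6
t=2: input=1 -> V=8
t=3: input=3 -> V=17
t=4: input=1 -> V=15
t=5: input=3 -> V=0 FIRE
t=6: input=5 -> V=0 FIRE
t=7: input=2 -> V=8
t=8: input=3 -> V=17
t=9: input=1 -> V=15
t=10: input=3 -> V=0 FIRE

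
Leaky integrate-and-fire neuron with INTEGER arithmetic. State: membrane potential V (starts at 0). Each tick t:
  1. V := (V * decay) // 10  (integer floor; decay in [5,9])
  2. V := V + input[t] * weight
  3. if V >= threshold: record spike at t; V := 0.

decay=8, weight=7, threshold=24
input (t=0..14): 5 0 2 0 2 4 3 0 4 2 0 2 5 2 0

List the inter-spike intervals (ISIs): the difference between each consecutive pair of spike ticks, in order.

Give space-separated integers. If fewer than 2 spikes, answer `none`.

Answer: 5 3 4

Derivation:
t=0: input=5 -> V=0 FIRE
t=1: input=0 -> V=0
t=2: input=2 -> V=14
t=3: input=0 -> V=11
t=4: input=2 -> V=22
t=5: input=4 -> V=0 FIRE
t=6: input=3 -> V=21
t=7: input=0 -> V=16
t=8: input=4 -> V=0 FIRE
t=9: input=2 -> V=14
t=10: input=0 -> V=11
t=11: input=2 -> V=22
t=12: input=5 -> V=0 FIRE
t=13: input=2 -> V=14
t=14: input=0 -> V=11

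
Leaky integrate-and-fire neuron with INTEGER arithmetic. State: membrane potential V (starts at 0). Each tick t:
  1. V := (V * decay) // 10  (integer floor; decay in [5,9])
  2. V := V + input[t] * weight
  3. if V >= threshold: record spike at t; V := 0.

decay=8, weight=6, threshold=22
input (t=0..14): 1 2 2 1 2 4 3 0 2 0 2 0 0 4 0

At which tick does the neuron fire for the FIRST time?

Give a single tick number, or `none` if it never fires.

Answer: 2

Derivation:
t=0: input=1 -> V=6
t=1: input=2 -> V=16
t=2: input=2 -> V=0 FIRE
t=3: input=1 -> V=6
t=4: input=2 -> V=16
t=5: input=4 -> V=0 FIRE
t=6: input=3 -> V=18
t=7: input=0 -> V=14
t=8: input=2 -> V=0 FIRE
t=9: input=0 -> V=0
t=10: input=2 -> V=12
t=11: input=0 -> V=9
t=12: input=0 -> V=7
t=13: input=4 -> V=0 FIRE
t=14: input=0 -> V=0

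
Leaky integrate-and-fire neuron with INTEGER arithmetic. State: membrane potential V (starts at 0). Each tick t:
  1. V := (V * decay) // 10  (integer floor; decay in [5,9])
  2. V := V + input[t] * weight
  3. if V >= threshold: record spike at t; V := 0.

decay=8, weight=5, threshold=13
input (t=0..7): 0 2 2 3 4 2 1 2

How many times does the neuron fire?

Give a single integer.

t=0: input=0 -> V=0
t=1: input=2 -> V=10
t=2: input=2 -> V=0 FIRE
t=3: input=3 -> V=0 FIRE
t=4: input=4 -> V=0 FIRE
t=5: input=2 -> V=10
t=6: input=1 -> V=0 FIRE
t=7: input=2 -> V=10

Answer: 4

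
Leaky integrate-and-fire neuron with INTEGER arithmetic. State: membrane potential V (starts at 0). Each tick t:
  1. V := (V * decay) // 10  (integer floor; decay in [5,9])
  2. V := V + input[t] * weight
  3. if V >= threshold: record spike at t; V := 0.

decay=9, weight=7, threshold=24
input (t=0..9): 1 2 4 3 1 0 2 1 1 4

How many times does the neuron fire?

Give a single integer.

t=0: input=1 -> V=7
t=1: input=2 -> V=20
t=2: input=4 -> V=0 FIRE
t=3: input=3 -> V=21
t=4: input=1 -> V=0 FIRE
t=5: input=0 -> V=0
t=6: input=2 -> V=14
t=7: input=1 -> V=19
t=8: input=1 -> V=0 FIRE
t=9: input=4 -> V=0 FIRE

Answer: 4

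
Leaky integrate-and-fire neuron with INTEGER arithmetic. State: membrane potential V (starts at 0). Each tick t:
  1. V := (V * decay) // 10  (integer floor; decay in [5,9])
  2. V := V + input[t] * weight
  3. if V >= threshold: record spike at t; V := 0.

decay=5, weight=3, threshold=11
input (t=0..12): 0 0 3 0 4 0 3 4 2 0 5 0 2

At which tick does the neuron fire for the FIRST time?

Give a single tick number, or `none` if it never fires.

Answer: 4

Derivation:
t=0: input=0 -> V=0
t=1: input=0 -> V=0
t=2: input=3 -> V=9
t=3: input=0 -> V=4
t=4: input=4 -> V=0 FIRE
t=5: input=0 -> V=0
t=6: input=3 -> V=9
t=7: input=4 -> V=0 FIRE
t=8: input=2 -> V=6
t=9: input=0 -> V=3
t=10: input=5 -> V=0 FIRE
t=11: input=0 -> V=0
t=12: input=2 -> V=6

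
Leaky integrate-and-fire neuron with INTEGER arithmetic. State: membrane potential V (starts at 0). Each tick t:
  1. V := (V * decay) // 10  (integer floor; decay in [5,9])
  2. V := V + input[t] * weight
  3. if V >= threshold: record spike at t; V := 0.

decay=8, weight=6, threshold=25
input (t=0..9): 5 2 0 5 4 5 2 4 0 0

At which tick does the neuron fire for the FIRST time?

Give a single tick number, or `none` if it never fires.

t=0: input=5 -> V=0 FIRE
t=1: input=2 -> V=12
t=2: input=0 -> V=9
t=3: input=5 -> V=0 FIRE
t=4: input=4 -> V=24
t=5: input=5 -> V=0 FIRE
t=6: input=2 -> V=12
t=7: input=4 -> V=0 FIRE
t=8: input=0 -> V=0
t=9: input=0 -> V=0

Answer: 0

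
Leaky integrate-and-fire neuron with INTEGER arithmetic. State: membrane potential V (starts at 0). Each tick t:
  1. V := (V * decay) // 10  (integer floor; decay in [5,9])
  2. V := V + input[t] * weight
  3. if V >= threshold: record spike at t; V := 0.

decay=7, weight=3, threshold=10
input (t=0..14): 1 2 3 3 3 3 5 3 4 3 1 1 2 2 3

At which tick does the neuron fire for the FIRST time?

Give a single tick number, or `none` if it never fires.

Answer: 2

Derivation:
t=0: input=1 -> V=3
t=1: input=2 -> V=8
t=2: input=3 -> V=0 FIRE
t=3: input=3 -> V=9
t=4: input=3 -> V=0 FIRE
t=5: input=3 -> V=9
t=6: input=5 -> V=0 FIRE
t=7: input=3 -> V=9
t=8: input=4 -> V=0 FIRE
t=9: input=3 -> V=9
t=10: input=1 -> V=9
t=11: input=1 -> V=9
t=12: input=2 -> V=0 FIRE
t=13: input=2 -> V=6
t=14: input=3 -> V=0 FIRE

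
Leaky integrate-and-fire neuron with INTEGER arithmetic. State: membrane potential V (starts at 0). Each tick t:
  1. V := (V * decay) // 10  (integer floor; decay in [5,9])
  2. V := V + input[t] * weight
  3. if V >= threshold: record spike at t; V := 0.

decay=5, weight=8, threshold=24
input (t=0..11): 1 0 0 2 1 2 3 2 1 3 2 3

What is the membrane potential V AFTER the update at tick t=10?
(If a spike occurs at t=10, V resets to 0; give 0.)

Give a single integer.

t=0: input=1 -> V=8
t=1: input=0 -> V=4
t=2: input=0 -> V=2
t=3: input=2 -> V=17
t=4: input=1 -> V=16
t=5: input=2 -> V=0 FIRE
t=6: input=3 -> V=0 FIRE
t=7: input=2 -> V=16
t=8: input=1 -> V=16
t=9: input=3 -> V=0 FIRE
t=10: input=2 -> V=16
t=11: input=3 -> V=0 FIRE

Answer: 16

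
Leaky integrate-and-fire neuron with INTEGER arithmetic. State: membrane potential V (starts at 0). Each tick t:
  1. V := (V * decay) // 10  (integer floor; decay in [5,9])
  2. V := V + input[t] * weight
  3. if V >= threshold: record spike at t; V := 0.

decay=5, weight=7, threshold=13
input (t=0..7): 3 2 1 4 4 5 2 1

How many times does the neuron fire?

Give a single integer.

t=0: input=3 -> V=0 FIRE
t=1: input=2 -> V=0 FIRE
t=2: input=1 -> V=7
t=3: input=4 -> V=0 FIRE
t=4: input=4 -> V=0 FIRE
t=5: input=5 -> V=0 FIRE
t=6: input=2 -> V=0 FIRE
t=7: input=1 -> V=7

Answer: 6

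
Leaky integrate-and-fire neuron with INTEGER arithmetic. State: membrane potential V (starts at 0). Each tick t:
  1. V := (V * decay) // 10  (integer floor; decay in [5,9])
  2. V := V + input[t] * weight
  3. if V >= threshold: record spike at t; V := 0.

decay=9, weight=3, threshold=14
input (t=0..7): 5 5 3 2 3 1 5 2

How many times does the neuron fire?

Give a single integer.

t=0: input=5 -> V=0 FIRE
t=1: input=5 -> V=0 FIRE
t=2: input=3 -> V=9
t=3: input=2 -> V=0 FIRE
t=4: input=3 -> V=9
t=5: input=1 -> V=11
t=6: input=5 -> V=0 FIRE
t=7: input=2 -> V=6

Answer: 4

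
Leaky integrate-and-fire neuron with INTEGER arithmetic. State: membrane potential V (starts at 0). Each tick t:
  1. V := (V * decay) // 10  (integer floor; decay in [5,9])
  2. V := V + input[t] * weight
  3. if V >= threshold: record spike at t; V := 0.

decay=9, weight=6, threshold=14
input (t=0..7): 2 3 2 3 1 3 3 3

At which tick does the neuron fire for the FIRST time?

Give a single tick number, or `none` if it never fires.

t=0: input=2 -> V=12
t=1: input=3 -> V=0 FIRE
t=2: input=2 -> V=12
t=3: input=3 -> V=0 FIRE
t=4: input=1 -> V=6
t=5: input=3 -> V=0 FIRE
t=6: input=3 -> V=0 FIRE
t=7: input=3 -> V=0 FIRE

Answer: 1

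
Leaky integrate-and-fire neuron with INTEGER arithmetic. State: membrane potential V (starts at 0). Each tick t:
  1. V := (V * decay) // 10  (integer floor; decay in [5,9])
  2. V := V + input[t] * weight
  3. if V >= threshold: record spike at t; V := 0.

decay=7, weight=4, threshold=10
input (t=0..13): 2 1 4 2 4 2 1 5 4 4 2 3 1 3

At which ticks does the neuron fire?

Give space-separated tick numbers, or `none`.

t=0: input=2 -> V=8
t=1: input=1 -> V=9
t=2: input=4 -> V=0 FIRE
t=3: input=2 -> V=8
t=4: input=4 -> V=0 FIRE
t=5: input=2 -> V=8
t=6: input=1 -> V=9
t=7: input=5 -> V=0 FIRE
t=8: input=4 -> V=0 FIRE
t=9: input=4 -> V=0 FIRE
t=10: input=2 -> V=8
t=11: input=3 -> V=0 FIRE
t=12: input=1 -> V=4
t=13: input=3 -> V=0 FIRE

Answer: 2 4 7 8 9 11 13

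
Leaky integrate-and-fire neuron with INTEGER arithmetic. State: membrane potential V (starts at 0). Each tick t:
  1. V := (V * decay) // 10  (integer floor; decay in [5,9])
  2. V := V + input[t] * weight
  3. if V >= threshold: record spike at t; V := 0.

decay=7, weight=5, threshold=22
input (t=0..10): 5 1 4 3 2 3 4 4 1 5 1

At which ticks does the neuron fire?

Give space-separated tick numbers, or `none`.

t=0: input=5 -> V=0 FIRE
t=1: input=1 -> V=5
t=2: input=4 -> V=0 FIRE
t=3: input=3 -> V=15
t=4: input=2 -> V=20
t=5: input=3 -> V=0 FIRE
t=6: input=4 -> V=20
t=7: input=4 -> V=0 FIRE
t=8: input=1 -> V=5
t=9: input=5 -> V=0 FIRE
t=10: input=1 -> V=5

Answer: 0 2 5 7 9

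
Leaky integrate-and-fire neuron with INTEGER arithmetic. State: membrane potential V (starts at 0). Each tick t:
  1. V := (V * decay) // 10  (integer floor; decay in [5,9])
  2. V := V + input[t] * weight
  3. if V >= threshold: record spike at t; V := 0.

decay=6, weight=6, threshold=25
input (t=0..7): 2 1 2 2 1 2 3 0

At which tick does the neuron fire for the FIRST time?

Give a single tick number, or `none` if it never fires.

t=0: input=2 -> V=12
t=1: input=1 -> V=13
t=2: input=2 -> V=19
t=3: input=2 -> V=23
t=4: input=1 -> V=19
t=5: input=2 -> V=23
t=6: input=3 -> V=0 FIRE
t=7: input=0 -> V=0

Answer: 6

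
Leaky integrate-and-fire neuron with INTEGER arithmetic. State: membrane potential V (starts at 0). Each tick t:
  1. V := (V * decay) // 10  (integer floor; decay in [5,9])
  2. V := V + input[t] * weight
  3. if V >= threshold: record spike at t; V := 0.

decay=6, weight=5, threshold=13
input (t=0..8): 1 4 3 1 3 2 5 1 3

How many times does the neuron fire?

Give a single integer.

t=0: input=1 -> V=5
t=1: input=4 -> V=0 FIRE
t=2: input=3 -> V=0 FIRE
t=3: input=1 -> V=5
t=4: input=3 -> V=0 FIRE
t=5: input=2 -> V=10
t=6: input=5 -> V=0 FIRE
t=7: input=1 -> V=5
t=8: input=3 -> V=0 FIRE

Answer: 5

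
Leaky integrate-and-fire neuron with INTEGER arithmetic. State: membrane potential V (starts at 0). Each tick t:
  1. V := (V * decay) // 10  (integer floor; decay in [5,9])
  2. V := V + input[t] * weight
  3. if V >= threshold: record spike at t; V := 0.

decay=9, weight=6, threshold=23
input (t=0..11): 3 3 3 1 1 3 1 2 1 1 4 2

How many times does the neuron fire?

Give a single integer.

Answer: 4

Derivation:
t=0: input=3 -> V=18
t=1: input=3 -> V=0 FIRE
t=2: input=3 -> V=18
t=3: input=1 -> V=22
t=4: input=1 -> V=0 FIRE
t=5: input=3 -> V=18
t=6: input=1 -> V=22
t=7: input=2 -> V=0 FIRE
t=8: input=1 -> V=6
t=9: input=1 -> V=11
t=10: input=4 -> V=0 FIRE
t=11: input=2 -> V=12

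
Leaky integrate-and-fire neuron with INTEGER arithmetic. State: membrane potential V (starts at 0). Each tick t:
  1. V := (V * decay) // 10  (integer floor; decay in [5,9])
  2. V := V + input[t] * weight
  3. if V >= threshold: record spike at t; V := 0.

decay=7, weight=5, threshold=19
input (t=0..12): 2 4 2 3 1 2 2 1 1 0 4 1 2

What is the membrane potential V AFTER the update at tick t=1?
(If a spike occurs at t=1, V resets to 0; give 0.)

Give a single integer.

t=0: input=2 -> V=10
t=1: input=4 -> V=0 FIRE
t=2: input=2 -> V=10
t=3: input=3 -> V=0 FIRE
t=4: input=1 -> V=5
t=5: input=2 -> V=13
t=6: input=2 -> V=0 FIRE
t=7: input=1 -> V=5
t=8: input=1 -> V=8
t=9: input=0 -> V=5
t=10: input=4 -> V=0 FIRE
t=11: input=1 -> V=5
t=12: input=2 -> V=13

Answer: 0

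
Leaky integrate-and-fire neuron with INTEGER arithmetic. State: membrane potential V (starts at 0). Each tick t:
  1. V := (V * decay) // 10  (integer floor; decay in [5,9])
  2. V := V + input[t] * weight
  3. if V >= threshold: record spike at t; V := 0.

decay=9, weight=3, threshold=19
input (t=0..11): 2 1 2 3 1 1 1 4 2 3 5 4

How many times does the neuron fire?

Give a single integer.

Answer: 3

Derivation:
t=0: input=2 -> V=6
t=1: input=1 -> V=8
t=2: input=2 -> V=13
t=3: input=3 -> V=0 FIRE
t=4: input=1 -> V=3
t=5: input=1 -> V=5
t=6: input=1 -> V=7
t=7: input=4 -> V=18
t=8: input=2 -> V=0 FIRE
t=9: input=3 -> V=9
t=10: input=5 -> V=0 FIRE
t=11: input=4 -> V=12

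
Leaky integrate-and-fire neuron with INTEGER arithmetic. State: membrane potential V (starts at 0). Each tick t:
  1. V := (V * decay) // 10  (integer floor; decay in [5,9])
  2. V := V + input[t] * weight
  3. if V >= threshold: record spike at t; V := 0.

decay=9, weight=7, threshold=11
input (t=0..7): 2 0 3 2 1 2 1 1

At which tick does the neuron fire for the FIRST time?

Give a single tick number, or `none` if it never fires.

Answer: 0

Derivation:
t=0: input=2 -> V=0 FIRE
t=1: input=0 -> V=0
t=2: input=3 -> V=0 FIRE
t=3: input=2 -> V=0 FIRE
t=4: input=1 -> V=7
t=5: input=2 -> V=0 FIRE
t=6: input=1 -> V=7
t=7: input=1 -> V=0 FIRE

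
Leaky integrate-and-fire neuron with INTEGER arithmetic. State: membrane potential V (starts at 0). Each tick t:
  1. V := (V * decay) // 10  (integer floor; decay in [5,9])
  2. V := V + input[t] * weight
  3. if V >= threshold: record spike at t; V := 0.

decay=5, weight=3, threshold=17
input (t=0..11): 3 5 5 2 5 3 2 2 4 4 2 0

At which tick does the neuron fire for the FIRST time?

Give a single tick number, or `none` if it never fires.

t=0: input=3 -> V=9
t=1: input=5 -> V=0 FIRE
t=2: input=5 -> V=15
t=3: input=2 -> V=13
t=4: input=5 -> V=0 FIRE
t=5: input=3 -> V=9
t=6: input=2 -> V=10
t=7: input=2 -> V=11
t=8: input=4 -> V=0 FIRE
t=9: input=4 -> V=12
t=10: input=2 -> V=12
t=11: input=0 -> V=6

Answer: 1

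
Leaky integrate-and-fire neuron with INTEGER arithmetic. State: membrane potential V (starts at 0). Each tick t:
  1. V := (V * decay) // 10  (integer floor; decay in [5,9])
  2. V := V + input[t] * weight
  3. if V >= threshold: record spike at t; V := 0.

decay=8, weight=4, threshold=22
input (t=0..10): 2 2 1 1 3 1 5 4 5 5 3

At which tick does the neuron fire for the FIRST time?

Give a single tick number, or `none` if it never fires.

Answer: 4

Derivation:
t=0: input=2 -> V=8
t=1: input=2 -> V=14
t=2: input=1 -> V=15
t=3: input=1 -> V=16
t=4: input=3 -> V=0 FIRE
t=5: input=1 -> V=4
t=6: input=5 -> V=0 FIRE
t=7: input=4 -> V=16
t=8: input=5 -> V=0 FIRE
t=9: input=5 -> V=20
t=10: input=3 -> V=0 FIRE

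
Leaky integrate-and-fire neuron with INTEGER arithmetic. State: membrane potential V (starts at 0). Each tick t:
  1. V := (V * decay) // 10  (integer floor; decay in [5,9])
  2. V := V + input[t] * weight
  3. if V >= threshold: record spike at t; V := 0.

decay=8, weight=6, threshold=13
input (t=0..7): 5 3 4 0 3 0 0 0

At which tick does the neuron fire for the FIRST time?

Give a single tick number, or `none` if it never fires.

Answer: 0

Derivation:
t=0: input=5 -> V=0 FIRE
t=1: input=3 -> V=0 FIRE
t=2: input=4 -> V=0 FIRE
t=3: input=0 -> V=0
t=4: input=3 -> V=0 FIRE
t=5: input=0 -> V=0
t=6: input=0 -> V=0
t=7: input=0 -> V=0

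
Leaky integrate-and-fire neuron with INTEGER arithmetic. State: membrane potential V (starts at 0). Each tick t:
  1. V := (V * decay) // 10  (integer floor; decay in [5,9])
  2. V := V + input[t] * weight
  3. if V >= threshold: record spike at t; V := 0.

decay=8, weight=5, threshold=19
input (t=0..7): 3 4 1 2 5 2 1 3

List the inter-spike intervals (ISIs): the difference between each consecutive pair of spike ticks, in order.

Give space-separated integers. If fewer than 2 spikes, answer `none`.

t=0: input=3 -> V=15
t=1: input=4 -> V=0 FIRE
t=2: input=1 -> V=5
t=3: input=2 -> V=14
t=4: input=5 -> V=0 FIRE
t=5: input=2 -> V=10
t=6: input=1 -> V=13
t=7: input=3 -> V=0 FIRE

Answer: 3 3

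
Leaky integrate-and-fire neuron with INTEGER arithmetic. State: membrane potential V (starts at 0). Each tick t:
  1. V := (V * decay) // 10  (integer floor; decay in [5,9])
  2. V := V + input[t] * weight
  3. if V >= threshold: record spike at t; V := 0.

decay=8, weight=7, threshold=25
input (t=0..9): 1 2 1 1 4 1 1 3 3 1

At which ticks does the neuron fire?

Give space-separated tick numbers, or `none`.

t=0: input=1 -> V=7
t=1: input=2 -> V=19
t=2: input=1 -> V=22
t=3: input=1 -> V=24
t=4: input=4 -> V=0 FIRE
t=5: input=1 -> V=7
t=6: input=1 -> V=12
t=7: input=3 -> V=0 FIRE
t=8: input=3 -> V=21
t=9: input=1 -> V=23

Answer: 4 7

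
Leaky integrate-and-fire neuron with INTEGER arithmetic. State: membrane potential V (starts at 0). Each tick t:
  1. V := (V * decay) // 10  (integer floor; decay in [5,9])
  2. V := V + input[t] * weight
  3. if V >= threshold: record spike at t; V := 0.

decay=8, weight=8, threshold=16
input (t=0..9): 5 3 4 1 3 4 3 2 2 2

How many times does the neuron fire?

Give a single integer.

t=0: input=5 -> V=0 FIRE
t=1: input=3 -> V=0 FIRE
t=2: input=4 -> V=0 FIRE
t=3: input=1 -> V=8
t=4: input=3 -> V=0 FIRE
t=5: input=4 -> V=0 FIRE
t=6: input=3 -> V=0 FIRE
t=7: input=2 -> V=0 FIRE
t=8: input=2 -> V=0 FIRE
t=9: input=2 -> V=0 FIRE

Answer: 9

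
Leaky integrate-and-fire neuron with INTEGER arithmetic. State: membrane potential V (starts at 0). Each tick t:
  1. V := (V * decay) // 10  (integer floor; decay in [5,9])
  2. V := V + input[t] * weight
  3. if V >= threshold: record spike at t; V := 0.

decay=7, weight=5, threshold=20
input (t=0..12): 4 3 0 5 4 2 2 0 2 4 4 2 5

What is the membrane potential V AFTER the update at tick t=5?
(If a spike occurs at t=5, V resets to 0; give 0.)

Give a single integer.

Answer: 10

Derivation:
t=0: input=4 -> V=0 FIRE
t=1: input=3 -> V=15
t=2: input=0 -> V=10
t=3: input=5 -> V=0 FIRE
t=4: input=4 -> V=0 FIRE
t=5: input=2 -> V=10
t=6: input=2 -> V=17
t=7: input=0 -> V=11
t=8: input=2 -> V=17
t=9: input=4 -> V=0 FIRE
t=10: input=4 -> V=0 FIRE
t=11: input=2 -> V=10
t=12: input=5 -> V=0 FIRE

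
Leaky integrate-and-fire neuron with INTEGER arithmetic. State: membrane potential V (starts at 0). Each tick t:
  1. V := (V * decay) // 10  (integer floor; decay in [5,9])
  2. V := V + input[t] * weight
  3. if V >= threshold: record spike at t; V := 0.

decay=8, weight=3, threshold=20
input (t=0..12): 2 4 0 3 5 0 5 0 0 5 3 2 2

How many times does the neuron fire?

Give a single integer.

t=0: input=2 -> V=6
t=1: input=4 -> V=16
t=2: input=0 -> V=12
t=3: input=3 -> V=18
t=4: input=5 -> V=0 FIRE
t=5: input=0 -> V=0
t=6: input=5 -> V=15
t=7: input=0 -> V=12
t=8: input=0 -> V=9
t=9: input=5 -> V=0 FIRE
t=10: input=3 -> V=9
t=11: input=2 -> V=13
t=12: input=2 -> V=16

Answer: 2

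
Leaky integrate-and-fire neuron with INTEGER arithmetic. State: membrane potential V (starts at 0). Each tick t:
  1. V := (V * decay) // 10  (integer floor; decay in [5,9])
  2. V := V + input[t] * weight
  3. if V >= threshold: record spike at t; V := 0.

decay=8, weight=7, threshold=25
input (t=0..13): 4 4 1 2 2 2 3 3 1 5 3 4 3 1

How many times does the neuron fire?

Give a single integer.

Answer: 6

Derivation:
t=0: input=4 -> V=0 FIRE
t=1: input=4 -> V=0 FIRE
t=2: input=1 -> V=7
t=3: input=2 -> V=19
t=4: input=2 -> V=0 FIRE
t=5: input=2 -> V=14
t=6: input=3 -> V=0 FIRE
t=7: input=3 -> V=21
t=8: input=1 -> V=23
t=9: input=5 -> V=0 FIRE
t=10: input=3 -> V=21
t=11: input=4 -> V=0 FIRE
t=12: input=3 -> V=21
t=13: input=1 -> V=23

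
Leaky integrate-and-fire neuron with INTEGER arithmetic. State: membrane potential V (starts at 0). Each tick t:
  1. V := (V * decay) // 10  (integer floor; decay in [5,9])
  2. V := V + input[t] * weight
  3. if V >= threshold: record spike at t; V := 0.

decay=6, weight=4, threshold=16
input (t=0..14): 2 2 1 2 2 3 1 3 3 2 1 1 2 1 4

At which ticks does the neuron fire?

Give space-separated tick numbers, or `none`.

Answer: 4 7 14

Derivation:
t=0: input=2 -> V=8
t=1: input=2 -> V=12
t=2: input=1 -> V=11
t=3: input=2 -> V=14
t=4: input=2 -> V=0 FIRE
t=5: input=3 -> V=12
t=6: input=1 -> V=11
t=7: input=3 -> V=0 FIRE
t=8: input=3 -> V=12
t=9: input=2 -> V=15
t=10: input=1 -> V=13
t=11: input=1 -> V=11
t=12: input=2 -> V=14
t=13: input=1 -> V=12
t=14: input=4 -> V=0 FIRE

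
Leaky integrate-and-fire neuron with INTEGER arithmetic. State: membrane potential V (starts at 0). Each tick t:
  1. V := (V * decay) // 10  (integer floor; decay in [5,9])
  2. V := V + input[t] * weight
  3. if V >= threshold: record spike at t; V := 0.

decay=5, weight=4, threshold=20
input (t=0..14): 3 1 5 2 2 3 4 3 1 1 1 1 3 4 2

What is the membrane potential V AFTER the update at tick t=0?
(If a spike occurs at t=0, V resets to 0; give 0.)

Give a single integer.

Answer: 12

Derivation:
t=0: input=3 -> V=12
t=1: input=1 -> V=10
t=2: input=5 -> V=0 FIRE
t=3: input=2 -> V=8
t=4: input=2 -> V=12
t=5: input=3 -> V=18
t=6: input=4 -> V=0 FIRE
t=7: input=3 -> V=12
t=8: input=1 -> V=10
t=9: input=1 -> V=9
t=10: input=1 -> V=8
t=11: input=1 -> V=8
t=12: input=3 -> V=16
t=13: input=4 -> V=0 FIRE
t=14: input=2 -> V=8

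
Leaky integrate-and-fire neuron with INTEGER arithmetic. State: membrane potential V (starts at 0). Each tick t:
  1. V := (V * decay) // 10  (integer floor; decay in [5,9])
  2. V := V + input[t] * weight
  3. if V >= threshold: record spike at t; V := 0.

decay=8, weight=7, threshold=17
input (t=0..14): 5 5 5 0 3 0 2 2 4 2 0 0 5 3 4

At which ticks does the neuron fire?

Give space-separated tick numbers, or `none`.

t=0: input=5 -> V=0 FIRE
t=1: input=5 -> V=0 FIRE
t=2: input=5 -> V=0 FIRE
t=3: input=0 -> V=0
t=4: input=3 -> V=0 FIRE
t=5: input=0 -> V=0
t=6: input=2 -> V=14
t=7: input=2 -> V=0 FIRE
t=8: input=4 -> V=0 FIRE
t=9: input=2 -> V=14
t=10: input=0 -> V=11
t=11: input=0 -> V=8
t=12: input=5 -> V=0 FIRE
t=13: input=3 -> V=0 FIRE
t=14: input=4 -> V=0 FIRE

Answer: 0 1 2 4 7 8 12 13 14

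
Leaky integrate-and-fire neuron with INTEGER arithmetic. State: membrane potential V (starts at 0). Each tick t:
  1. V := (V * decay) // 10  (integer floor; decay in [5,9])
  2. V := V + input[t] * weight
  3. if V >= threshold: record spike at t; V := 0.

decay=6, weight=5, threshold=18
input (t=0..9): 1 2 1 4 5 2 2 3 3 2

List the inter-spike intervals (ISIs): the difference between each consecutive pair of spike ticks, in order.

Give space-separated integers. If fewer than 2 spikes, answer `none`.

t=0: input=1 -> V=5
t=1: input=2 -> V=13
t=2: input=1 -> V=12
t=3: input=4 -> V=0 FIRE
t=4: input=5 -> V=0 FIRE
t=5: input=2 -> V=10
t=6: input=2 -> V=16
t=7: input=3 -> V=0 FIRE
t=8: input=3 -> V=15
t=9: input=2 -> V=0 FIRE

Answer: 1 3 2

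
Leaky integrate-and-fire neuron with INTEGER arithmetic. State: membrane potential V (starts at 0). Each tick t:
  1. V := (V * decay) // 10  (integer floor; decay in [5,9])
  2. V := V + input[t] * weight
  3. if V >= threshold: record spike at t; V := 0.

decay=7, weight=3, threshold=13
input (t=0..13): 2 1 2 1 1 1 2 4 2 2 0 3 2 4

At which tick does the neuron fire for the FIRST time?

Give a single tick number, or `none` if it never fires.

Answer: 6

Derivation:
t=0: input=2 -> V=6
t=1: input=1 -> V=7
t=2: input=2 -> V=10
t=3: input=1 -> V=10
t=4: input=1 -> V=10
t=5: input=1 -> V=10
t=6: input=2 -> V=0 FIRE
t=7: input=4 -> V=12
t=8: input=2 -> V=0 FIRE
t=9: input=2 -> V=6
t=10: input=0 -> V=4
t=11: input=3 -> V=11
t=12: input=2 -> V=0 FIRE
t=13: input=4 -> V=12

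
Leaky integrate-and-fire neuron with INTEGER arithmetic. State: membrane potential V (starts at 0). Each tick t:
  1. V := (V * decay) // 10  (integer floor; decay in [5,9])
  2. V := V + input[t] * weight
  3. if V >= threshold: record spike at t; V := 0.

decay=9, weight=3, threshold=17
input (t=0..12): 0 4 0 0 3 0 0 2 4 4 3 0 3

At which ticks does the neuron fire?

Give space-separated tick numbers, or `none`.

Answer: 4 8 10

Derivation:
t=0: input=0 -> V=0
t=1: input=4 -> V=12
t=2: input=0 -> V=10
t=3: input=0 -> V=9
t=4: input=3 -> V=0 FIRE
t=5: input=0 -> V=0
t=6: input=0 -> V=0
t=7: input=2 -> V=6
t=8: input=4 -> V=0 FIRE
t=9: input=4 -> V=12
t=10: input=3 -> V=0 FIRE
t=11: input=0 -> V=0
t=12: input=3 -> V=9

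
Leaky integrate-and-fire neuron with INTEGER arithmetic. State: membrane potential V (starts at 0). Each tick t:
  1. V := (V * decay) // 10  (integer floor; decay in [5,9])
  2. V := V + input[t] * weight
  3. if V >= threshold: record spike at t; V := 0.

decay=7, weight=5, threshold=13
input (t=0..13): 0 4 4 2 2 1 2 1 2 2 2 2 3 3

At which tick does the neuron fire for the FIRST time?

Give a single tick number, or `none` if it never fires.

Answer: 1

Derivation:
t=0: input=0 -> V=0
t=1: input=4 -> V=0 FIRE
t=2: input=4 -> V=0 FIRE
t=3: input=2 -> V=10
t=4: input=2 -> V=0 FIRE
t=5: input=1 -> V=5
t=6: input=2 -> V=0 FIRE
t=7: input=1 -> V=5
t=8: input=2 -> V=0 FIRE
t=9: input=2 -> V=10
t=10: input=2 -> V=0 FIRE
t=11: input=2 -> V=10
t=12: input=3 -> V=0 FIRE
t=13: input=3 -> V=0 FIRE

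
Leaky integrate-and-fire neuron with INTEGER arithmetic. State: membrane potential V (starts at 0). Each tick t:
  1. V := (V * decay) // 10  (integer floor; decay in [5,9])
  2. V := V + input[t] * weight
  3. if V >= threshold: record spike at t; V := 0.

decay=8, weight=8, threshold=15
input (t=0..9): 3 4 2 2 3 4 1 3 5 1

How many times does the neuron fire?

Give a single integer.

t=0: input=3 -> V=0 FIRE
t=1: input=4 -> V=0 FIRE
t=2: input=2 -> V=0 FIRE
t=3: input=2 -> V=0 FIRE
t=4: input=3 -> V=0 FIRE
t=5: input=4 -> V=0 FIRE
t=6: input=1 -> V=8
t=7: input=3 -> V=0 FIRE
t=8: input=5 -> V=0 FIRE
t=9: input=1 -> V=8

Answer: 8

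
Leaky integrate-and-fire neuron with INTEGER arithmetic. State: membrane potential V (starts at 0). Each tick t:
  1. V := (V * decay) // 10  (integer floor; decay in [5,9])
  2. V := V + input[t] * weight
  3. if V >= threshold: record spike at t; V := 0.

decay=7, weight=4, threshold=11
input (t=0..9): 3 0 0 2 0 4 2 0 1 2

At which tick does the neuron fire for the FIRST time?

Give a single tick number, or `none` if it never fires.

Answer: 0

Derivation:
t=0: input=3 -> V=0 FIRE
t=1: input=0 -> V=0
t=2: input=0 -> V=0
t=3: input=2 -> V=8
t=4: input=0 -> V=5
t=5: input=4 -> V=0 FIRE
t=6: input=2 -> V=8
t=7: input=0 -> V=5
t=8: input=1 -> V=7
t=9: input=2 -> V=0 FIRE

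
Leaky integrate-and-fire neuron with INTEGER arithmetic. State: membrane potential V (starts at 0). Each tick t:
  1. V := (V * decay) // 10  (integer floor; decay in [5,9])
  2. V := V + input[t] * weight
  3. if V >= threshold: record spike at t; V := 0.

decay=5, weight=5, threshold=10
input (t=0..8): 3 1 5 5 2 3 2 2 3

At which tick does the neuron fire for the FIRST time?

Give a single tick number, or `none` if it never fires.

Answer: 0

Derivation:
t=0: input=3 -> V=0 FIRE
t=1: input=1 -> V=5
t=2: input=5 -> V=0 FIRE
t=3: input=5 -> V=0 FIRE
t=4: input=2 -> V=0 FIRE
t=5: input=3 -> V=0 FIRE
t=6: input=2 -> V=0 FIRE
t=7: input=2 -> V=0 FIRE
t=8: input=3 -> V=0 FIRE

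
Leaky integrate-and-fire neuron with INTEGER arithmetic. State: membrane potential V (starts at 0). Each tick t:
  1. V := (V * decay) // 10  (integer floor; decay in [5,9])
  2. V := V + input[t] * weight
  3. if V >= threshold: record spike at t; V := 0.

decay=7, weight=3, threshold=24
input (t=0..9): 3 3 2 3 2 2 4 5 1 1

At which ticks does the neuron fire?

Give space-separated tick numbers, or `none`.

t=0: input=3 -> V=9
t=1: input=3 -> V=15
t=2: input=2 -> V=16
t=3: input=3 -> V=20
t=4: input=2 -> V=20
t=5: input=2 -> V=20
t=6: input=4 -> V=0 FIRE
t=7: input=5 -> V=15
t=8: input=1 -> V=13
t=9: input=1 -> V=12

Answer: 6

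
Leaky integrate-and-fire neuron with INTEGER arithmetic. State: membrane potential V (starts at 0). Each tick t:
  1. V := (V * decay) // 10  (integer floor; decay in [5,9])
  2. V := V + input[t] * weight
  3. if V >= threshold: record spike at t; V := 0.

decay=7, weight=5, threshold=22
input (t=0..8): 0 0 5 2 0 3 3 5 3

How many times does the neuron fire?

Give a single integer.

t=0: input=0 -> V=0
t=1: input=0 -> V=0
t=2: input=5 -> V=0 FIRE
t=3: input=2 -> V=10
t=4: input=0 -> V=7
t=5: input=3 -> V=19
t=6: input=3 -> V=0 FIRE
t=7: input=5 -> V=0 FIRE
t=8: input=3 -> V=15

Answer: 3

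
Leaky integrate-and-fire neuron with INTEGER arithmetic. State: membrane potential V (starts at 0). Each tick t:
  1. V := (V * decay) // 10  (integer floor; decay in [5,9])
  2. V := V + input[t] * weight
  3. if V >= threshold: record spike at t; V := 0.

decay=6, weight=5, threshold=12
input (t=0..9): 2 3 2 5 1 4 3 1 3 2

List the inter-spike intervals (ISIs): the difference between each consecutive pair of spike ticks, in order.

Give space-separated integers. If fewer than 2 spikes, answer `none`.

Answer: 2 2 1 2

Derivation:
t=0: input=2 -> V=10
t=1: input=3 -> V=0 FIRE
t=2: input=2 -> V=10
t=3: input=5 -> V=0 FIRE
t=4: input=1 -> V=5
t=5: input=4 -> V=0 FIRE
t=6: input=3 -> V=0 FIRE
t=7: input=1 -> V=5
t=8: input=3 -> V=0 FIRE
t=9: input=2 -> V=10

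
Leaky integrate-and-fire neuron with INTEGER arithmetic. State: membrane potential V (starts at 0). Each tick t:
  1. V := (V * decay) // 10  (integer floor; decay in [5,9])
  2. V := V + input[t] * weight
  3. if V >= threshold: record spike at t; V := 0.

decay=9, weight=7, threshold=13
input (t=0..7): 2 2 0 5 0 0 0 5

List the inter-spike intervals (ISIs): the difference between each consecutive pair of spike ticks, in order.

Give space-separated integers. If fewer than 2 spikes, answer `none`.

t=0: input=2 -> V=0 FIRE
t=1: input=2 -> V=0 FIRE
t=2: input=0 -> V=0
t=3: input=5 -> V=0 FIRE
t=4: input=0 -> V=0
t=5: input=0 -> V=0
t=6: input=0 -> V=0
t=7: input=5 -> V=0 FIRE

Answer: 1 2 4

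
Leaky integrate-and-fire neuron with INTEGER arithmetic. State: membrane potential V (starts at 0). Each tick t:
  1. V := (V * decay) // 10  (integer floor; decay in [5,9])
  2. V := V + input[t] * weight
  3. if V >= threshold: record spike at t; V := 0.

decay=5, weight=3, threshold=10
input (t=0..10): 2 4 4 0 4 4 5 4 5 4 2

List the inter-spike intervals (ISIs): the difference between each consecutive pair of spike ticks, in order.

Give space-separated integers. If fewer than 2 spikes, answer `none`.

Answer: 1 2 1 1 1 1 1

Derivation:
t=0: input=2 -> V=6
t=1: input=4 -> V=0 FIRE
t=2: input=4 -> V=0 FIRE
t=3: input=0 -> V=0
t=4: input=4 -> V=0 FIRE
t=5: input=4 -> V=0 FIRE
t=6: input=5 -> V=0 FIRE
t=7: input=4 -> V=0 FIRE
t=8: input=5 -> V=0 FIRE
t=9: input=4 -> V=0 FIRE
t=10: input=2 -> V=6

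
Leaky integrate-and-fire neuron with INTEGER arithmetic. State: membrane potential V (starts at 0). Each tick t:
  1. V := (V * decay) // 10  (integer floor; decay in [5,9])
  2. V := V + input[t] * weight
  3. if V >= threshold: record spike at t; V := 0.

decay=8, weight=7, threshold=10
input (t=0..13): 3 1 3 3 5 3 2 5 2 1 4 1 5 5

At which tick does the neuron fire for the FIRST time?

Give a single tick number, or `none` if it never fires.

Answer: 0

Derivation:
t=0: input=3 -> V=0 FIRE
t=1: input=1 -> V=7
t=2: input=3 -> V=0 FIRE
t=3: input=3 -> V=0 FIRE
t=4: input=5 -> V=0 FIRE
t=5: input=3 -> V=0 FIRE
t=6: input=2 -> V=0 FIRE
t=7: input=5 -> V=0 FIRE
t=8: input=2 -> V=0 FIRE
t=9: input=1 -> V=7
t=10: input=4 -> V=0 FIRE
t=11: input=1 -> V=7
t=12: input=5 -> V=0 FIRE
t=13: input=5 -> V=0 FIRE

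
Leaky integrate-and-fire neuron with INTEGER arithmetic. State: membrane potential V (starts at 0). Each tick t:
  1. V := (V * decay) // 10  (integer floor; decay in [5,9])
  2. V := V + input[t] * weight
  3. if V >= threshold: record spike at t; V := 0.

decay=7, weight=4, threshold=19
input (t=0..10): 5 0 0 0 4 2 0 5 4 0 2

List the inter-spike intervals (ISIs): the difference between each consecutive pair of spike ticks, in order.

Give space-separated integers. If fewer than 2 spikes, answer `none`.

Answer: 5 2

Derivation:
t=0: input=5 -> V=0 FIRE
t=1: input=0 -> V=0
t=2: input=0 -> V=0
t=3: input=0 -> V=0
t=4: input=4 -> V=16
t=5: input=2 -> V=0 FIRE
t=6: input=0 -> V=0
t=7: input=5 -> V=0 FIRE
t=8: input=4 -> V=16
t=9: input=0 -> V=11
t=10: input=2 -> V=15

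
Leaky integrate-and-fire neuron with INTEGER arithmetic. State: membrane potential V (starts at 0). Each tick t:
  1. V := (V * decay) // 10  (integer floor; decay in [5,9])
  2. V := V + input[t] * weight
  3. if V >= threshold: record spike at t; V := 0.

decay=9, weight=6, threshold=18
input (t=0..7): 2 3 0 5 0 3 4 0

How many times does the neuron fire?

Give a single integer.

Answer: 4

Derivation:
t=0: input=2 -> V=12
t=1: input=3 -> V=0 FIRE
t=2: input=0 -> V=0
t=3: input=5 -> V=0 FIRE
t=4: input=0 -> V=0
t=5: input=3 -> V=0 FIRE
t=6: input=4 -> V=0 FIRE
t=7: input=0 -> V=0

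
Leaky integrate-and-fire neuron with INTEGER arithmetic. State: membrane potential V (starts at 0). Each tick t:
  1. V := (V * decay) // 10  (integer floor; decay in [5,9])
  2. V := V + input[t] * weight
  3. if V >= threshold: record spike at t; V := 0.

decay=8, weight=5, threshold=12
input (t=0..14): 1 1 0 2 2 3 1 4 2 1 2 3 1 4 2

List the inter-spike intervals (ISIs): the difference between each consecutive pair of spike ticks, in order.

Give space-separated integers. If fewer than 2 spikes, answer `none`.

t=0: input=1 -> V=5
t=1: input=1 -> V=9
t=2: input=0 -> V=7
t=3: input=2 -> V=0 FIRE
t=4: input=2 -> V=10
t=5: input=3 -> V=0 FIRE
t=6: input=1 -> V=5
t=7: input=4 -> V=0 FIRE
t=8: input=2 -> V=10
t=9: input=1 -> V=0 FIRE
t=10: input=2 -> V=10
t=11: input=3 -> V=0 FIRE
t=12: input=1 -> V=5
t=13: input=4 -> V=0 FIRE
t=14: input=2 -> V=10

Answer: 2 2 2 2 2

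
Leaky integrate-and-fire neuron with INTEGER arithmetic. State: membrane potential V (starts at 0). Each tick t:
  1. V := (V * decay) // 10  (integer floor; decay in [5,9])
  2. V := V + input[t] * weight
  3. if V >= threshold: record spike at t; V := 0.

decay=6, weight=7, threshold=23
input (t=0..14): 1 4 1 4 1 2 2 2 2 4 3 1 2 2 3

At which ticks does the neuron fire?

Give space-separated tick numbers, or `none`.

t=0: input=1 -> V=7
t=1: input=4 -> V=0 FIRE
t=2: input=1 -> V=7
t=3: input=4 -> V=0 FIRE
t=4: input=1 -> V=7
t=5: input=2 -> V=18
t=6: input=2 -> V=0 FIRE
t=7: input=2 -> V=14
t=8: input=2 -> V=22
t=9: input=4 -> V=0 FIRE
t=10: input=3 -> V=21
t=11: input=1 -> V=19
t=12: input=2 -> V=0 FIRE
t=13: input=2 -> V=14
t=14: input=3 -> V=0 FIRE

Answer: 1 3 6 9 12 14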